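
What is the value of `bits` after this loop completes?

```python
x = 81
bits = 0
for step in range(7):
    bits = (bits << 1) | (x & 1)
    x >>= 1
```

Let's trace through this code step by step.

Initialize: x = 81
Initialize: bits = 0
Entering loop: for step in range(7):
After iteration 1: step = 0, x = 40, bits = 1
After iteration 2: step = 1, x = 20, bits = 2
After iteration 3: step = 2, x = 10, bits = 4
After iteration 4: step = 3, x = 5, bits = 8
After iteration 5: step = 4, x = 2, bits = 17
After iteration 6: step = 5, x = 1, bits = 34
After iteration 7: step = 6, x = 0, bits = 69
Loop ends.

Final answer: 69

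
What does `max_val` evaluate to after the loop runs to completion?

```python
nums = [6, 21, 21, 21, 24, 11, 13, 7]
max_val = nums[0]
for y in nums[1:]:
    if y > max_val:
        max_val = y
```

Let's trace through this code step by step.

Initialize: nums = [6, 21, 21, 21, 24, 11, 13, 7]
Initialize: max_val = 6
Entering loop: for y in nums[1:]:
After iteration 1: y = 21, max_val = 21
After iteration 2: y = 21, max_val = 21
After iteration 3: y = 21, max_val = 21
After iteration 4: y = 24, max_val = 24
After iteration 5: y = 11, max_val = 24
After iteration 6: y = 13, max_val = 24
After iteration 7: y = 7, max_val = 24
Loop ends.

Final answer: 24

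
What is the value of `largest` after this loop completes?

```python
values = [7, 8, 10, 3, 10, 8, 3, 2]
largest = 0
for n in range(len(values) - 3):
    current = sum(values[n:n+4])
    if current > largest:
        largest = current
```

Let's trace through this code step by step.

Initialize: values = [7, 8, 10, 3, 10, 8, 3, 2]
Initialize: largest = 0
Entering loop: for n in range(len(values) - 3):
After iteration 1: n = 0, largest = 28, current = 28
After iteration 2: n = 1, largest = 31, current = 31
After iteration 3: n = 2, largest = 31, current = 31
After iteration 4: n = 3, largest = 31, current = 24
After iteration 5: n = 4, largest = 31, current = 23
Loop ends.

Final answer: 31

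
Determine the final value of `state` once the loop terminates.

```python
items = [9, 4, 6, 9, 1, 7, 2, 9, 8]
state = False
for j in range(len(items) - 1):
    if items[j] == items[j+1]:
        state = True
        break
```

Let's trace through this code step by step.

Initialize: items = [9, 4, 6, 9, 1, 7, 2, 9, 8]
Initialize: state = False
Entering loop: for j in range(len(items) - 1):
After iteration 1: j = 0, state = False
After iteration 2: j = 1, state = False
After iteration 3: j = 2, state = False
After iteration 4: j = 3, state = False
After iteration 5: j = 4, state = False
After iteration 6: j = 5, state = False
After iteration 7: j = 6, state = False
After iteration 8: j = 7, state = False
Loop ends.

Final answer: False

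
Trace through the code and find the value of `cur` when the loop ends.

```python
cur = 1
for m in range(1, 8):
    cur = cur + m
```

Let's trace through this code step by step.

Initialize: cur = 1
Entering loop: for m in range(1, 8):
After iteration 1: m = 1, cur = 2
After iteration 2: m = 2, cur = 4
After iteration 3: m = 3, cur = 7
After iteration 4: m = 4, cur = 11
After iteration 5: m = 5, cur = 16
After iteration 6: m = 6, cur = 22
After iteration 7: m = 7, cur = 29
Loop ends.

Final answer: 29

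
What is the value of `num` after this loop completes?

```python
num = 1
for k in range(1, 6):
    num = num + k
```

Let's trace through this code step by step.

Initialize: num = 1
Entering loop: for k in range(1, 6):
After iteration 1: k = 1, num = 2
After iteration 2: k = 2, num = 4
After iteration 3: k = 3, num = 7
After iteration 4: k = 4, num = 11
After iteration 5: k = 5, num = 16
Loop ends.

Final answer: 16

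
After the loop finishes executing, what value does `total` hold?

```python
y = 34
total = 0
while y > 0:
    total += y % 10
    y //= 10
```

Let's trace through this code step by step.

Initialize: y = 34
Initialize: total = 0
Entering loop: while y > 0:
After iteration 1: y = 3, total = 4
After iteration 2: y = 0, total = 7
Loop ends.

Final answer: 7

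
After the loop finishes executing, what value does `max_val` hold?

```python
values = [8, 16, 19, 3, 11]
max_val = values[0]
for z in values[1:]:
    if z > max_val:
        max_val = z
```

Let's trace through this code step by step.

Initialize: values = [8, 16, 19, 3, 11]
Initialize: max_val = 8
Entering loop: for z in values[1:]:
After iteration 1: z = 16, max_val = 16
After iteration 2: z = 19, max_val = 19
After iteration 3: z = 3, max_val = 19
After iteration 4: z = 11, max_val = 19
Loop ends.

Final answer: 19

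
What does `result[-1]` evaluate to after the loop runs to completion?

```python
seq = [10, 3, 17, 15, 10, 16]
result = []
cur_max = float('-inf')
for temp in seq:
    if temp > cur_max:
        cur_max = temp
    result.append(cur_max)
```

Let's trace through this code step by step.

Initialize: seq = [10, 3, 17, 15, 10, 16]
Initialize: result = []
Initialize: cur_max = -inf
Entering loop: for temp in seq:
After iteration 1: temp = 10, result = [10], cur_max = 10
After iteration 2: temp = 3, result = [10, 10], cur_max = 10
After iteration 3: temp = 17, result = [10, 10, 17], cur_max = 17
After iteration 4: temp = 15, result = [10, 10, 17, 17], cur_max = 17
After iteration 5: temp = 10, result = [10, 10, 17, 17, 17], cur_max = 17
After iteration 6: temp = 16, result = [10, 10, 17, 17, 17, 17], cur_max = 17
Loop ends.
result[-1] = 17

Final answer: 17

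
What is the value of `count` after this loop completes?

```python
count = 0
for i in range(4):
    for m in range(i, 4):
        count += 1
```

Let's trace through this code step by step.

Initialize: count = 0
Entering loop: for i in range(4):
After iteration 1: i = 0, count = 4
After iteration 2: i = 1, count = 7
After iteration 3: i = 2, count = 9
After iteration 4: i = 3, count = 10
Loop ends.

Final answer: 10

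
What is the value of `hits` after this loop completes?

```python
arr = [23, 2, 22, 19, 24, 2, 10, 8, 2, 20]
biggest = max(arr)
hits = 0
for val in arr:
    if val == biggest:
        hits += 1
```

Let's trace through this code step by step.

Initialize: arr = [23, 2, 22, 19, 24, 2, 10, 8, 2, 20]
Initialize: biggest = 24
Initialize: hits = 0
Entering loop: for val in arr:
After iteration 1: val = 23, hits = 0
After iteration 2: val = 2, hits = 0
After iteration 3: val = 22, hits = 0
After iteration 4: val = 19, hits = 0
After iteration 5: val = 24, hits = 1
After iteration 6: val = 2, hits = 1
After iteration 7: val = 10, hits = 1
After iteration 8: val = 8, hits = 1
After iteration 9: val = 2, hits = 1
After iteration 10: val = 20, hits = 1
Loop ends.

Final answer: 1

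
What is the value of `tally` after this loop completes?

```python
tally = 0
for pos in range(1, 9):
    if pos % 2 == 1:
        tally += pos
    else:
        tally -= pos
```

Let's trace through this code step by step.

Initialize: tally = 0
Entering loop: for pos in range(1, 9):
After iteration 1: pos = 1, tally = 1
After iteration 2: pos = 2, tally = -1
After iteration 3: pos = 3, tally = 2
After iteration 4: pos = 4, tally = -2
After iteration 5: pos = 5, tally = 3
After iteration 6: pos = 6, tally = -3
After iteration 7: pos = 7, tally = 4
After iteration 8: pos = 8, tally = -4
Loop ends.

Final answer: -4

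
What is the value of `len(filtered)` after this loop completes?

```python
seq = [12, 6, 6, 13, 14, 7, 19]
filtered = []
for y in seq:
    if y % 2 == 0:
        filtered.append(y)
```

Let's trace through this code step by step.

Initialize: seq = [12, 6, 6, 13, 14, 7, 19]
Initialize: filtered = []
Entering loop: for y in seq:
After iteration 1: y = 12, filtered = [12]
After iteration 2: y = 6, filtered = [12, 6]
After iteration 3: y = 6, filtered = [12, 6, 6]
After iteration 4: y = 13, filtered = [12, 6, 6]
After iteration 5: y = 14, filtered = [12, 6, 6, 14]
After iteration 6: y = 7, filtered = [12, 6, 6, 14]
After iteration 7: y = 19, filtered = [12, 6, 6, 14]
Loop ends.
len(filtered) = 4

Final answer: 4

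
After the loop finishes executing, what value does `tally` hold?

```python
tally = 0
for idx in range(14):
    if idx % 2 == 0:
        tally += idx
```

Let's trace through this code step by step.

Initialize: tally = 0
Entering loop: for idx in range(14):
After iteration 1: idx = 0, tally = 0
After iteration 2: idx = 1, tally = 0
After iteration 3: idx = 2, tally = 2
After iteration 4: idx = 3, tally = 2
After iteration 5: idx = 4, tally = 6
After iteration 6: idx = 5, tally = 6
After iteration 7: idx = 6, tally = 12
After iteration 8: idx = 7, tally = 12
After iteration 9: idx = 8, tally = 20
After iteration 10: idx = 9, tally = 20
After iteration 11: idx = 10, tally = 30
After iteration 12: idx = 11, tally = 30
After iteration 13: idx = 12, tally = 42
After iteration 14: idx = 13, tally = 42
Loop ends.

Final answer: 42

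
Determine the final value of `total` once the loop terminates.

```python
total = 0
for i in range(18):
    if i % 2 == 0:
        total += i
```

Let's trace through this code step by step.

Initialize: total = 0
Entering loop: for i in range(18):
After iteration 1: i = 0, total = 0
After iteration 2: i = 1, total = 0
After iteration 3: i = 2, total = 2
After iteration 4: i = 3, total = 2
After iteration 5: i = 4, total = 6
After iteration 6: i = 5, total = 6
After iteration 7: i = 6, total = 12
After iteration 8: i = 7, total = 12
After iteration 9: i = 8, total = 20
After iteration 10: i = 9, total = 20
After iteration 11: i = 10, total = 30
After iteration 12: i = 11, total = 30
After iteration 13: i = 12, total = 42
After iteration 14: i = 13, total = 42
After iteration 15: i = 14, total = 56
After iteration 16: i = 15, total = 56
After iteration 17: i = 16, total = 72
After iteration 18: i = 17, total = 72
Loop ends.

Final answer: 72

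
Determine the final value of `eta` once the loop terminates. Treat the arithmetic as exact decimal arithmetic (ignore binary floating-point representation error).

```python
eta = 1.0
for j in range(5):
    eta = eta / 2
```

Let's trace through this code step by step.

Initialize: eta = 1.0
Entering loop: for j in range(5):
After iteration 1: j = 0, eta = 0.5
After iteration 2: j = 1, eta = 0.25
After iteration 3: j = 2, eta = 0.125
After iteration 4: j = 3, eta = 0.0625
After iteration 5: j = 4, eta = 0.03125
Loop ends.

Final answer: 0.03125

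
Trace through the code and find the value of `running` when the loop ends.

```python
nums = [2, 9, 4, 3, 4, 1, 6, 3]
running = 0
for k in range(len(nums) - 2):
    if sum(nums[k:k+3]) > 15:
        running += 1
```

Let's trace through this code step by step.

Initialize: nums = [2, 9, 4, 3, 4, 1, 6, 3]
Initialize: running = 0
Entering loop: for k in range(len(nums) - 2):
After iteration 1: k = 0, running = 0
After iteration 2: k = 1, running = 1
After iteration 3: k = 2, running = 1
After iteration 4: k = 3, running = 1
After iteration 5: k = 4, running = 1
After iteration 6: k = 5, running = 1
Loop ends.

Final answer: 1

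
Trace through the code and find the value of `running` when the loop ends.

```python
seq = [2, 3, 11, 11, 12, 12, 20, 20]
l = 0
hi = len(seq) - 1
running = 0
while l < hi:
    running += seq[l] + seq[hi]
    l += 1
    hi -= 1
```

Let's trace through this code step by step.

Initialize: seq = [2, 3, 11, 11, 12, 12, 20, 20]
Initialize: l = 0
Initialize: hi = 7
Initialize: running = 0
Entering loop: while l < hi:
After iteration 1: l = 1, hi = 6, running = 22
After iteration 2: l = 2, hi = 5, running = 45
After iteration 3: l = 3, hi = 4, running = 68
After iteration 4: l = 4, hi = 3, running = 91
Loop ends.

Final answer: 91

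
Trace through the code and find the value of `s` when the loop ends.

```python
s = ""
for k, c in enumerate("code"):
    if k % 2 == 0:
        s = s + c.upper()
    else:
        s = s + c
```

Let's trace through this code step by step.

Initialize: s = ''
Entering loop: for k, c in enumerate("code"):
After iteration 1: k = 0, c = 'c', s = 'C'
After iteration 2: k = 1, c = 'o', s = 'Co'
After iteration 3: k = 2, c = 'd', s = 'CoD'
After iteration 4: k = 3, c = 'e', s = 'CoDe'
Loop ends.

Final answer: 'CoDe'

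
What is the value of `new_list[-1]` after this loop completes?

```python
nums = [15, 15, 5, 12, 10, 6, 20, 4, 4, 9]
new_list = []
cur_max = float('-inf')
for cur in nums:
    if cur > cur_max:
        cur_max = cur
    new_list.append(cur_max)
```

Let's trace through this code step by step.

Initialize: nums = [15, 15, 5, 12, 10, 6, 20, 4, 4, 9]
Initialize: new_list = []
Initialize: cur_max = -inf
Entering loop: for cur in nums:
After iteration 1: cur = 15, new_list = [15], cur_max = 15
After iteration 2: cur = 15, new_list = [15, 15], cur_max = 15
After iteration 3: cur = 5, new_list = [15, 15, 15], cur_max = 15
After iteration 4: cur = 12, new_list = [15, 15, 15, 15], cur_max = 15
After iteration 5: cur = 10, new_list = [15, 15, 15, 15, 15], cur_max = 15
After iteration 6: cur = 6, new_list = [15, 15, 15, 15, 15, 15], cur_max = 15
After iteration 7: cur = 20, new_list = [15, 15, 15, 15, 15, 15, 20], cur_max = 20
After iteration 8: cur = 4, new_list = [15, 15, 15, 15, 15, 15, 20, 20], cur_max = 20
After iteration 9: cur = 4, new_list = [15, 15, 15, 15, 15, 15, 20, 20, 20], cur_max = 20
After iteration 10: cur = 9, new_list = [15, 15, 15, 15, 15, 15, 20, 20, 20, 20], cur_max = 20
Loop ends.
new_list[-1] = 20

Final answer: 20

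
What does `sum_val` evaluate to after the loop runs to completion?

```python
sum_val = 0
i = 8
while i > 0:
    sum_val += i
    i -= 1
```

Let's trace through this code step by step.

Initialize: sum_val = 0
Initialize: i = 8
Entering loop: while i > 0:
After iteration 1: sum_val = 8, i = 7
After iteration 2: sum_val = 15, i = 6
After iteration 3: sum_val = 21, i = 5
After iteration 4: sum_val = 26, i = 4
After iteration 5: sum_val = 30, i = 3
After iteration 6: sum_val = 33, i = 2
After iteration 7: sum_val = 35, i = 1
After iteration 8: sum_val = 36, i = 0
Loop ends.

Final answer: 36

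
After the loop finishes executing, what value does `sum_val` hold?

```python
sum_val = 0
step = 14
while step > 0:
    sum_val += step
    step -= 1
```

Let's trace through this code step by step.

Initialize: sum_val = 0
Initialize: step = 14
Entering loop: while step > 0:
After iteration 1: sum_val = 14, step = 13
After iteration 2: sum_val = 27, step = 12
After iteration 3: sum_val = 39, step = 11
After iteration 4: sum_val = 50, step = 10
After iteration 5: sum_val = 60, step = 9
After iteration 6: sum_val = 69, step = 8
After iteration 7: sum_val = 77, step = 7
After iteration 8: sum_val = 84, step = 6
After iteration 9: sum_val = 90, step = 5
After iteration 10: sum_val = 95, step = 4
After iteration 11: sum_val = 99, step = 3
After iteration 12: sum_val = 102, step = 2
After iteration 13: sum_val = 104, step = 1
After iteration 14: sum_val = 105, step = 0
Loop ends.

Final answer: 105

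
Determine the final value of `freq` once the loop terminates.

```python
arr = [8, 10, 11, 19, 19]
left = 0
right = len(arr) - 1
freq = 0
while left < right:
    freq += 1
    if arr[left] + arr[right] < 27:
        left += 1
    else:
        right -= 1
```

Let's trace through this code step by step.

Initialize: arr = [8, 10, 11, 19, 19]
Initialize: left = 0
Initialize: right = 4
Initialize: freq = 0
Entering loop: while left < right:
After iteration 1: left = 0, right = 3, freq = 1
After iteration 2: left = 0, right = 2, freq = 2
After iteration 3: left = 1, right = 2, freq = 3
After iteration 4: left = 2, right = 2, freq = 4
Loop ends.

Final answer: 4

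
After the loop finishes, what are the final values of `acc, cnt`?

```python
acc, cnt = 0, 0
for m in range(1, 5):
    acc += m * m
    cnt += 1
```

Let's trace through this code step by step.

Initialize: acc = 0
Initialize: cnt = 0
Entering loop: for m in range(1, 5):
After iteration 1: m = 1, acc = 1, cnt = 1
After iteration 2: m = 2, acc = 5, cnt = 2
After iteration 3: m = 3, acc = 14, cnt = 3
After iteration 4: m = 4, acc = 30, cnt = 4
Loop ends.

Final answer: 30, 4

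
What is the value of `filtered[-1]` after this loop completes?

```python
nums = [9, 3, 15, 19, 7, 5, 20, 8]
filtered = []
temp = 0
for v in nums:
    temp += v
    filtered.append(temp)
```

Let's trace through this code step by step.

Initialize: nums = [9, 3, 15, 19, 7, 5, 20, 8]
Initialize: filtered = []
Initialize: temp = 0
Entering loop: for v in nums:
After iteration 1: v = 9, filtered = [9], temp = 9
After iteration 2: v = 3, filtered = [9, 12], temp = 12
After iteration 3: v = 15, filtered = [9, 12, 27], temp = 27
After iteration 4: v = 19, filtered = [9, 12, 27, 46], temp = 46
After iteration 5: v = 7, filtered = [9, 12, 27, 46, 53], temp = 53
After iteration 6: v = 5, filtered = [9, 12, 27, 46, 53, 58], temp = 58
After iteration 7: v = 20, filtered = [9, 12, 27, 46, 53, 58, 78], temp = 78
After iteration 8: v = 8, filtered = [9, 12, 27, 46, 53, 58, 78, 86], temp = 86
Loop ends.
filtered[-1] = 86

Final answer: 86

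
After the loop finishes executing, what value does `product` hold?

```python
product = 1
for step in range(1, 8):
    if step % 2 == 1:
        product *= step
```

Let's trace through this code step by step.

Initialize: product = 1
Entering loop: for step in range(1, 8):
After iteration 1: step = 1, product = 1
After iteration 2: step = 2, product = 1
After iteration 3: step = 3, product = 3
After iteration 4: step = 4, product = 3
After iteration 5: step = 5, product = 15
After iteration 6: step = 6, product = 15
After iteration 7: step = 7, product = 105
Loop ends.

Final answer: 105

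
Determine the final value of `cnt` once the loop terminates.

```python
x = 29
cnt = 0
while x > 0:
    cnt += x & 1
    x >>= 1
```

Let's trace through this code step by step.

Initialize: x = 29
Initialize: cnt = 0
Entering loop: while x > 0:
After iteration 1: x = 14, cnt = 1
After iteration 2: x = 7, cnt = 1
After iteration 3: x = 3, cnt = 2
After iteration 4: x = 1, cnt = 3
After iteration 5: x = 0, cnt = 4
Loop ends.

Final answer: 4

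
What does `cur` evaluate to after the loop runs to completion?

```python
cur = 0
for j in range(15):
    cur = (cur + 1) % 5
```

Let's trace through this code step by step.

Initialize: cur = 0
Entering loop: for j in range(15):
After iteration 1: j = 0, cur = 1
After iteration 2: j = 1, cur = 2
After iteration 3: j = 2, cur = 3
After iteration 4: j = 3, cur = 4
After iteration 5: j = 4, cur = 0
After iteration 6: j = 5, cur = 1
After iteration 7: j = 6, cur = 2
After iteration 8: j = 7, cur = 3
After iteration 9: j = 8, cur = 4
After iteration 10: j = 9, cur = 0
After iteration 11: j = 10, cur = 1
After iteration 12: j = 11, cur = 2
After iteration 13: j = 12, cur = 3
After iteration 14: j = 13, cur = 4
After iteration 15: j = 14, cur = 0
Loop ends.

Final answer: 0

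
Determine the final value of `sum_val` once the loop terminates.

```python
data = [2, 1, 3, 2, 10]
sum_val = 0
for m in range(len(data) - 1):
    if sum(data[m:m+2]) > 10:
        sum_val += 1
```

Let's trace through this code step by step.

Initialize: data = [2, 1, 3, 2, 10]
Initialize: sum_val = 0
Entering loop: for m in range(len(data) - 1):
After iteration 1: m = 0, sum_val = 0
After iteration 2: m = 1, sum_val = 0
After iteration 3: m = 2, sum_val = 0
After iteration 4: m = 3, sum_val = 1
Loop ends.

Final answer: 1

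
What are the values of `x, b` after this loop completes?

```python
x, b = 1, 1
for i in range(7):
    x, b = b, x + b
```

Let's trace through this code step by step.

Initialize: x = 1
Initialize: b = 1
Entering loop: for i in range(7):
After iteration 1: i = 0, x = 1, b = 2
After iteration 2: i = 1, x = 2, b = 3
After iteration 3: i = 2, x = 3, b = 5
After iteration 4: i = 3, x = 5, b = 8
After iteration 5: i = 4, x = 8, b = 13
After iteration 6: i = 5, x = 13, b = 21
After iteration 7: i = 6, x = 21, b = 34
Loop ends.

Final answer: 21, 34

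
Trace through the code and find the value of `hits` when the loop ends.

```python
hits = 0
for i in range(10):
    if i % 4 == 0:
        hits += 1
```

Let's trace through this code step by step.

Initialize: hits = 0
Entering loop: for i in range(10):
After iteration 1: i = 0, hits = 1
After iteration 2: i = 1, hits = 1
After iteration 3: i = 2, hits = 1
After iteration 4: i = 3, hits = 1
After iteration 5: i = 4, hits = 2
After iteration 6: i = 5, hits = 2
After iteration 7: i = 6, hits = 2
After iteration 8: i = 7, hits = 2
After iteration 9: i = 8, hits = 3
After iteration 10: i = 9, hits = 3
Loop ends.

Final answer: 3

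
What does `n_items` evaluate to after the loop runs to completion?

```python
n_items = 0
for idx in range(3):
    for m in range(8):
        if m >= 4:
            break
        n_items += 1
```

Let's trace through this code step by step.

Initialize: n_items = 0
Entering loop: for idx in range(3):
After iteration 1: idx = 0, n_items = 4
After iteration 2: idx = 1, n_items = 8
After iteration 3: idx = 2, n_items = 12
Loop ends.

Final answer: 12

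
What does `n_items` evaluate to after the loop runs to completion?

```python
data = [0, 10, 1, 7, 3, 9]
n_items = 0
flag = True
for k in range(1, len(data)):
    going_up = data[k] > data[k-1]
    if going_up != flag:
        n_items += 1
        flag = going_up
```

Let's trace through this code step by step.

Initialize: data = [0, 10, 1, 7, 3, 9]
Initialize: n_items = 0
Initialize: flag = True
Entering loop: for k in range(1, len(data)):
After iteration 1: k = 1, n_items = 0, flag = True, going_up = True
After iteration 2: k = 2, n_items = 1, flag = False, going_up = False
After iteration 3: k = 3, n_items = 2, flag = True, going_up = True
After iteration 4: k = 4, n_items = 3, flag = False, going_up = False
After iteration 5: k = 5, n_items = 4, flag = True, going_up = True
Loop ends.

Final answer: 4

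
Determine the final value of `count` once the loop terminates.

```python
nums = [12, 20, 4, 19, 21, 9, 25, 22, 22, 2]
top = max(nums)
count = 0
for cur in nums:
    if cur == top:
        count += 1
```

Let's trace through this code step by step.

Initialize: nums = [12, 20, 4, 19, 21, 9, 25, 22, 22, 2]
Initialize: top = 25
Initialize: count = 0
Entering loop: for cur in nums:
After iteration 1: cur = 12, count = 0
After iteration 2: cur = 20, count = 0
After iteration 3: cur = 4, count = 0
After iteration 4: cur = 19, count = 0
After iteration 5: cur = 21, count = 0
After iteration 6: cur = 9, count = 0
After iteration 7: cur = 25, count = 1
After iteration 8: cur = 22, count = 1
After iteration 9: cur = 22, count = 1
After iteration 10: cur = 2, count = 1
Loop ends.

Final answer: 1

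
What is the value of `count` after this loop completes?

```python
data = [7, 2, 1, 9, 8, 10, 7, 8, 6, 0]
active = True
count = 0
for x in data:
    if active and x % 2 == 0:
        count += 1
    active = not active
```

Let's trace through this code step by step.

Initialize: data = [7, 2, 1, 9, 8, 10, 7, 8, 6, 0]
Initialize: active = True
Initialize: count = 0
Entering loop: for x in data:
After iteration 1: x = 7, active = False, count = 0
After iteration 2: x = 2, active = True, count = 0
After iteration 3: x = 1, active = False, count = 0
After iteration 4: x = 9, active = True, count = 0
After iteration 5: x = 8, active = False, count = 1
After iteration 6: x = 10, active = True, count = 1
After iteration 7: x = 7, active = False, count = 1
After iteration 8: x = 8, active = True, count = 1
After iteration 9: x = 6, active = False, count = 2
After iteration 10: x = 0, active = True, count = 2
Loop ends.

Final answer: 2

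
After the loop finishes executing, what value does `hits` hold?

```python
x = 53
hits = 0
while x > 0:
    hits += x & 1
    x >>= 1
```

Let's trace through this code step by step.

Initialize: x = 53
Initialize: hits = 0
Entering loop: while x > 0:
After iteration 1: x = 26, hits = 1
After iteration 2: x = 13, hits = 1
After iteration 3: x = 6, hits = 2
After iteration 4: x = 3, hits = 2
After iteration 5: x = 1, hits = 3
After iteration 6: x = 0, hits = 4
Loop ends.

Final answer: 4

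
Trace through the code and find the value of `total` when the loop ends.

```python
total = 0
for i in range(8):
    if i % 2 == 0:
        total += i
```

Let's trace through this code step by step.

Initialize: total = 0
Entering loop: for i in range(8):
After iteration 1: i = 0, total = 0
After iteration 2: i = 1, total = 0
After iteration 3: i = 2, total = 2
After iteration 4: i = 3, total = 2
After iteration 5: i = 4, total = 6
After iteration 6: i = 5, total = 6
After iteration 7: i = 6, total = 12
After iteration 8: i = 7, total = 12
Loop ends.

Final answer: 12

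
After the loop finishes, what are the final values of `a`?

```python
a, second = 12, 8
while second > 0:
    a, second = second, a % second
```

Let's trace through this code step by step.

Initialize: a = 12
Initialize: second = 8
Entering loop: while second > 0:
After iteration 1: a = 8, second = 4
After iteration 2: a = 4, second = 0
Loop ends.

Final answer: 4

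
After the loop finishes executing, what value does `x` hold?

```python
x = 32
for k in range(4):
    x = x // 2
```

Let's trace through this code step by step.

Initialize: x = 32
Entering loop: for k in range(4):
After iteration 1: k = 0, x = 16
After iteration 2: k = 1, x = 8
After iteration 3: k = 2, x = 4
After iteration 4: k = 3, x = 2
Loop ends.

Final answer: 2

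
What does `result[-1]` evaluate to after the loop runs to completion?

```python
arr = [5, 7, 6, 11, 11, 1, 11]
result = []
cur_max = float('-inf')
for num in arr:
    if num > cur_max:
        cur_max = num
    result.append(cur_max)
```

Let's trace through this code step by step.

Initialize: arr = [5, 7, 6, 11, 11, 1, 11]
Initialize: result = []
Initialize: cur_max = -inf
Entering loop: for num in arr:
After iteration 1: num = 5, result = [5], cur_max = 5
After iteration 2: num = 7, result = [5, 7], cur_max = 7
After iteration 3: num = 6, result = [5, 7, 7], cur_max = 7
After iteration 4: num = 11, result = [5, 7, 7, 11], cur_max = 11
After iteration 5: num = 11, result = [5, 7, 7, 11, 11], cur_max = 11
After iteration 6: num = 1, result = [5, 7, 7, 11, 11, 11], cur_max = 11
After iteration 7: num = 11, result = [5, 7, 7, 11, 11, 11, 11], cur_max = 11
Loop ends.
result[-1] = 11

Final answer: 11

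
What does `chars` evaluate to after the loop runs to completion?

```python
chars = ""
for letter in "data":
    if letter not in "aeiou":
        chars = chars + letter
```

Let's trace through this code step by step.

Initialize: chars = ''
Entering loop: for letter in "data":
After iteration 1: letter = 'd', chars = 'd'
After iteration 2: letter = 'a', chars = 'd'
After iteration 3: letter = 't', chars = 'dt'
After iteration 4: letter = 'a', chars = 'dt'
Loop ends.

Final answer: 'dt'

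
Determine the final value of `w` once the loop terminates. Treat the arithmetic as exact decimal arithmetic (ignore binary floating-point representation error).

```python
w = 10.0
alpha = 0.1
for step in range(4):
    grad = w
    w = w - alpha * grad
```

Let's trace through this code step by step.

Initialize: w = 10.0
Initialize: alpha = 0.1
Entering loop: for step in range(4):
After iteration 1: step = 0, w = 9.0, grad = 10.0
After iteration 2: step = 1, w = 8.1, grad = 9.0
After iteration 3: step = 2, w = 7.29, grad = 8.1
After iteration 4: step = 3, w = 6.561, grad = 7.29
Loop ends.

Final answer: 6.561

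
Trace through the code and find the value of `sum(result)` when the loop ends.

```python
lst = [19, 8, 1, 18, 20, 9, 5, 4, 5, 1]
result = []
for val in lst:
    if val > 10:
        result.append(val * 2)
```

Let's trace through this code step by step.

Initialize: lst = [19, 8, 1, 18, 20, 9, 5, 4, 5, 1]
Initialize: result = []
Entering loop: for val in lst:
After iteration 1: val = 19, result = [38]
After iteration 2: val = 8, result = [38]
After iteration 3: val = 1, result = [38]
After iteration 4: val = 18, result = [38, 36]
After iteration 5: val = 20, result = [38, 36, 40]
After iteration 6: val = 9, result = [38, 36, 40]
After iteration 7: val = 5, result = [38, 36, 40]
After iteration 8: val = 4, result = [38, 36, 40]
After iteration 9: val = 5, result = [38, 36, 40]
After iteration 10: val = 1, result = [38, 36, 40]
Loop ends.
sum(result) = 114

Final answer: 114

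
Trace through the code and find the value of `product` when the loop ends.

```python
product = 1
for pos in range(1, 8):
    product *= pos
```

Let's trace through this code step by step.

Initialize: product = 1
Entering loop: for pos in range(1, 8):
After iteration 1: pos = 1, product = 1
After iteration 2: pos = 2, product = 2
After iteration 3: pos = 3, product = 6
After iteration 4: pos = 4, product = 24
After iteration 5: pos = 5, product = 120
After iteration 6: pos = 6, product = 720
After iteration 7: pos = 7, product = 5040
Loop ends.

Final answer: 5040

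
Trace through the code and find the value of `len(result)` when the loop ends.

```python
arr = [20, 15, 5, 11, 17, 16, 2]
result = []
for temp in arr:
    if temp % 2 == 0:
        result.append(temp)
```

Let's trace through this code step by step.

Initialize: arr = [20, 15, 5, 11, 17, 16, 2]
Initialize: result = []
Entering loop: for temp in arr:
After iteration 1: temp = 20, result = [20]
After iteration 2: temp = 15, result = [20]
After iteration 3: temp = 5, result = [20]
After iteration 4: temp = 11, result = [20]
After iteration 5: temp = 17, result = [20]
After iteration 6: temp = 16, result = [20, 16]
After iteration 7: temp = 2, result = [20, 16, 2]
Loop ends.
len(result) = 3

Final answer: 3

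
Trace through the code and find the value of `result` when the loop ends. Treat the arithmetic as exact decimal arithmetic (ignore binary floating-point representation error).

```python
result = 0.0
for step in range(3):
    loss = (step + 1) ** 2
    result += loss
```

Let's trace through this code step by step.

Initialize: result = 0.0
Entering loop: for step in range(3):
After iteration 1: step = 0, result = 1.0, loss = 1
After iteration 2: step = 1, result = 5.0, loss = 4
After iteration 3: step = 2, result = 14.0, loss = 9
Loop ends.

Final answer: 14.0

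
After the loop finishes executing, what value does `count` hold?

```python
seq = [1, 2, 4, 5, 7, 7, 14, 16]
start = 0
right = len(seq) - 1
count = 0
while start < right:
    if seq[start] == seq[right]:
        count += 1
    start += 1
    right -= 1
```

Let's trace through this code step by step.

Initialize: seq = [1, 2, 4, 5, 7, 7, 14, 16]
Initialize: start = 0
Initialize: right = 7
Initialize: count = 0
Entering loop: while start < right:
After iteration 1: start = 1, right = 6, count = 0
After iteration 2: start = 2, right = 5, count = 0
After iteration 3: start = 3, right = 4, count = 0
After iteration 4: start = 4, right = 3, count = 0
Loop ends.

Final answer: 0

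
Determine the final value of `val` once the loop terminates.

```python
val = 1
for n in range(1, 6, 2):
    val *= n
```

Let's trace through this code step by step.

Initialize: val = 1
Entering loop: for n in range(1, 6, 2):
After iteration 1: n = 1, val = 1
After iteration 2: n = 3, val = 3
After iteration 3: n = 5, val = 15
Loop ends.

Final answer: 15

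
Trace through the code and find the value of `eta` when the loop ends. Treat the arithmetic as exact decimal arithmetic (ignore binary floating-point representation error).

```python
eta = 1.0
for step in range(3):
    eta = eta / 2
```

Let's trace through this code step by step.

Initialize: eta = 1.0
Entering loop: for step in range(3):
After iteration 1: step = 0, eta = 0.5
After iteration 2: step = 1, eta = 0.25
After iteration 3: step = 2, eta = 0.125
Loop ends.

Final answer: 0.125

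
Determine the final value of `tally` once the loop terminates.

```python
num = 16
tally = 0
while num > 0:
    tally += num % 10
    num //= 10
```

Let's trace through this code step by step.

Initialize: num = 16
Initialize: tally = 0
Entering loop: while num > 0:
After iteration 1: num = 1, tally = 6
After iteration 2: num = 0, tally = 7
Loop ends.

Final answer: 7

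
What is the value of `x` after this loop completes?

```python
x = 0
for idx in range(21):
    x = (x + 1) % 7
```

Let's trace through this code step by step.

Initialize: x = 0
Entering loop: for idx in range(21):
After iteration 1: idx = 0, x = 1
After iteration 2: idx = 1, x = 2
After iteration 3: idx = 2, x = 3
After iteration 4: idx = 3, x = 4
After iteration 5: idx = 4, x = 5
After iteration 6: idx = 5, x = 6
After iteration 7: idx = 6, x = 0
After iteration 8: idx = 7, x = 1
After iteration 9: idx = 8, x = 2
After iteration 10: idx = 9, x = 3
After iteration 11: idx = 10, x = 4
After iteration 12: idx = 11, x = 5
After iteration 13: idx = 12, x = 6
After iteration 14: idx = 13, x = 0
After iteration 15: idx = 14, x = 1
After iteration 16: idx = 15, x = 2
After iteration 17: idx = 16, x = 3
After iteration 18: idx = 17, x = 4
After iteration 19: idx = 18, x = 5
After iteration 20: idx = 19, x = 6
After iteration 21: idx = 20, x = 0
Loop ends.

Final answer: 0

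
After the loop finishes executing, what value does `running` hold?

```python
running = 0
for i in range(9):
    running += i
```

Let's trace through this code step by step.

Initialize: running = 0
Entering loop: for i in range(9):
After iteration 1: i = 0, running = 0
After iteration 2: i = 1, running = 1
After iteration 3: i = 2, running = 3
After iteration 4: i = 3, running = 6
After iteration 5: i = 4, running = 10
After iteration 6: i = 5, running = 15
After iteration 7: i = 6, running = 21
After iteration 8: i = 7, running = 28
After iteration 9: i = 8, running = 36
Loop ends.

Final answer: 36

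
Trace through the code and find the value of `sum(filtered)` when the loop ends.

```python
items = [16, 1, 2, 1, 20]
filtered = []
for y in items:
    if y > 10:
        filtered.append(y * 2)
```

Let's trace through this code step by step.

Initialize: items = [16, 1, 2, 1, 20]
Initialize: filtered = []
Entering loop: for y in items:
After iteration 1: y = 16, filtered = [32]
After iteration 2: y = 1, filtered = [32]
After iteration 3: y = 2, filtered = [32]
After iteration 4: y = 1, filtered = [32]
After iteration 5: y = 20, filtered = [32, 40]
Loop ends.
sum(filtered) = 72

Final answer: 72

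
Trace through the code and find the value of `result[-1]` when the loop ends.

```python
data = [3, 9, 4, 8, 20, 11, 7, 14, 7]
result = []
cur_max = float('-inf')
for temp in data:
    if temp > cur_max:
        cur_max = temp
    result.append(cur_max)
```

Let's trace through this code step by step.

Initialize: data = [3, 9, 4, 8, 20, 11, 7, 14, 7]
Initialize: result = []
Initialize: cur_max = -inf
Entering loop: for temp in data:
After iteration 1: temp = 3, result = [3], cur_max = 3
After iteration 2: temp = 9, result = [3, 9], cur_max = 9
After iteration 3: temp = 4, result = [3, 9, 9], cur_max = 9
After iteration 4: temp = 8, result = [3, 9, 9, 9], cur_max = 9
After iteration 5: temp = 20, result = [3, 9, 9, 9, 20], cur_max = 20
After iteration 6: temp = 11, result = [3, 9, 9, 9, 20, 20], cur_max = 20
After iteration 7: temp = 7, result = [3, 9, 9, 9, 20, 20, 20], cur_max = 20
After iteration 8: temp = 14, result = [3, 9, 9, 9, 20, 20, 20, 20], cur_max = 20
After iteration 9: temp = 7, result = [3, 9, 9, 9, 20, 20, 20, 20, 20], cur_max = 20
Loop ends.
result[-1] = 20

Final answer: 20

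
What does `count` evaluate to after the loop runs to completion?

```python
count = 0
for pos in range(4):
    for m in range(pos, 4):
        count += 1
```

Let's trace through this code step by step.

Initialize: count = 0
Entering loop: for pos in range(4):
After iteration 1: pos = 0, count = 4
After iteration 2: pos = 1, count = 7
After iteration 3: pos = 2, count = 9
After iteration 4: pos = 3, count = 10
Loop ends.

Final answer: 10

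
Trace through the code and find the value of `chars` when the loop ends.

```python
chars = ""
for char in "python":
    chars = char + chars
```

Let's trace through this code step by step.

Initialize: chars = ''
Entering loop: for char in "python":
After iteration 1: char = 'p', chars = 'p'
After iteration 2: char = 'y', chars = 'yp'
After iteration 3: char = 't', chars = 'typ'
After iteration 4: char = 'h', chars = 'htyp'
After iteration 5: char = 'o', chars = 'ohtyp'
After iteration 6: char = 'n', chars = 'nohtyp'
Loop ends.

Final answer: 'nohtyp'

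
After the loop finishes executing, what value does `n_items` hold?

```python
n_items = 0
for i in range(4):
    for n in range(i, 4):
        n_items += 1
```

Let's trace through this code step by step.

Initialize: n_items = 0
Entering loop: for i in range(4):
After iteration 1: i = 0, n_items = 4
After iteration 2: i = 1, n_items = 7
After iteration 3: i = 2, n_items = 9
After iteration 4: i = 3, n_items = 10
Loop ends.

Final answer: 10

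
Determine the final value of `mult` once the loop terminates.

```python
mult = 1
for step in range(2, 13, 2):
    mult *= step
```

Let's trace through this code step by step.

Initialize: mult = 1
Entering loop: for step in range(2, 13, 2):
After iteration 1: step = 2, mult = 2
After iteration 2: step = 4, mult = 8
After iteration 3: step = 6, mult = 48
After iteration 4: step = 8, mult = 384
After iteration 5: step = 10, mult = 3840
After iteration 6: step = 12, mult = 46080
Loop ends.

Final answer: 46080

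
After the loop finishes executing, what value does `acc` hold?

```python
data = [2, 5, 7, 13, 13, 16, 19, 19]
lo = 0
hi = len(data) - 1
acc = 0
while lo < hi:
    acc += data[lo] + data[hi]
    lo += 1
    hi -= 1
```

Let's trace through this code step by step.

Initialize: data = [2, 5, 7, 13, 13, 16, 19, 19]
Initialize: lo = 0
Initialize: hi = 7
Initialize: acc = 0
Entering loop: while lo < hi:
After iteration 1: lo = 1, hi = 6, acc = 21
After iteration 2: lo = 2, hi = 5, acc = 45
After iteration 3: lo = 3, hi = 4, acc = 68
After iteration 4: lo = 4, hi = 3, acc = 94
Loop ends.

Final answer: 94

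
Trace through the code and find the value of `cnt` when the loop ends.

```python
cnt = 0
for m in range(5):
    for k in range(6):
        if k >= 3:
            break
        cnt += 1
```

Let's trace through this code step by step.

Initialize: cnt = 0
Entering loop: for m in range(5):
After iteration 1: m = 0, cnt = 3
After iteration 2: m = 1, cnt = 6
After iteration 3: m = 2, cnt = 9
After iteration 4: m = 3, cnt = 12
After iteration 5: m = 4, cnt = 15
Loop ends.

Final answer: 15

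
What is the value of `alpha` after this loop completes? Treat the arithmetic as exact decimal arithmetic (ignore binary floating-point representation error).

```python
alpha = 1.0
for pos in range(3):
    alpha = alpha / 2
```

Let's trace through this code step by step.

Initialize: alpha = 1.0
Entering loop: for pos in range(3):
After iteration 1: pos = 0, alpha = 0.5
After iteration 2: pos = 1, alpha = 0.25
After iteration 3: pos = 2, alpha = 0.125
Loop ends.

Final answer: 0.125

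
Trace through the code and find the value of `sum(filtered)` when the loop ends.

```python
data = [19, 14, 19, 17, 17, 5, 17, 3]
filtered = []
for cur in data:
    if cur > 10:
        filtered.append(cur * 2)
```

Let's trace through this code step by step.

Initialize: data = [19, 14, 19, 17, 17, 5, 17, 3]
Initialize: filtered = []
Entering loop: for cur in data:
After iteration 1: cur = 19, filtered = [38]
After iteration 2: cur = 14, filtered = [38, 28]
After iteration 3: cur = 19, filtered = [38, 28, 38]
After iteration 4: cur = 17, filtered = [38, 28, 38, 34]
After iteration 5: cur = 17, filtered = [38, 28, 38, 34, 34]
After iteration 6: cur = 5, filtered = [38, 28, 38, 34, 34]
After iteration 7: cur = 17, filtered = [38, 28, 38, 34, 34, 34]
After iteration 8: cur = 3, filtered = [38, 28, 38, 34, 34, 34]
Loop ends.
sum(filtered) = 206

Final answer: 206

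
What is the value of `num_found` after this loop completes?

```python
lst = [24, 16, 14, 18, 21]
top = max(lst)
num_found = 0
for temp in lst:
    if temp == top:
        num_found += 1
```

Let's trace through this code step by step.

Initialize: lst = [24, 16, 14, 18, 21]
Initialize: top = 24
Initialize: num_found = 0
Entering loop: for temp in lst:
After iteration 1: temp = 24, num_found = 1
After iteration 2: temp = 16, num_found = 1
After iteration 3: temp = 14, num_found = 1
After iteration 4: temp = 18, num_found = 1
After iteration 5: temp = 21, num_found = 1
Loop ends.

Final answer: 1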